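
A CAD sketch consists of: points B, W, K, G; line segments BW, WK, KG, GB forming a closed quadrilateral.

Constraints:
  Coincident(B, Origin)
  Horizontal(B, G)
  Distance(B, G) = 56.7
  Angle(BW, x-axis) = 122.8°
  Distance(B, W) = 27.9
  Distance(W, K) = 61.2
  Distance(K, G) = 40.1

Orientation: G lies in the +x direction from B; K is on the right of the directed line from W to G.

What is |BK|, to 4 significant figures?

33.70

B is at the origin; BG is horizontal with |BG| = 56.7 and G in +x, so G = (56.7, 0). BW runs at 122.8° with |BW| = 27.9, so W = (-15.11, 23.45). K is determined by |WK| = 61.2 and |KG| = 40.1 together: it lies at the intersection of circle(W, 61.2) and circle(G, 40.1). With |WG| = 75.55, the foot of the radical line on WG is 51.92 from W and the perpendicular offset is √(61.2² − 51.92²) = 32.40. Taking the right-of-WG solution: K = (24.18, -23.47).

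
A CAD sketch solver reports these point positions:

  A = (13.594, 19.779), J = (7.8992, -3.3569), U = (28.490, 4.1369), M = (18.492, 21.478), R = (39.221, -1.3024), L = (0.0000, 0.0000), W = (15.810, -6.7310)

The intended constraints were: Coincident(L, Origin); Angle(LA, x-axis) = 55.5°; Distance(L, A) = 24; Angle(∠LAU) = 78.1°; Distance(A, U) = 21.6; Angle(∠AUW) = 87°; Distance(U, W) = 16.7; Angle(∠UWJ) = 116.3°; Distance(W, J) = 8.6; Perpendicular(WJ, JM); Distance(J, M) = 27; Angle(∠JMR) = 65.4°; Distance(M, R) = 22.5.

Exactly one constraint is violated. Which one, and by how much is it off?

Distance(M, R) = 22.5 — off by 8.30.

L = (0.00, 0.00) ✓; LA at 55.50° ✓; |LA| = 24.00 ✓; ∠LAU = 78.10° ✓; |AU| = 21.60 ✓; ∠AUW = 87.00° ✓; |UW| = 16.70 ✓; ∠UWJ = 116.3° ✓; |WJ| = 8.600 ✓; ∠(WJ, JM) = 90.00° ✓; |JM| = 27.00 ✓; ∠JMR = 65.40° ✓; |MR| = 30.80 ✗.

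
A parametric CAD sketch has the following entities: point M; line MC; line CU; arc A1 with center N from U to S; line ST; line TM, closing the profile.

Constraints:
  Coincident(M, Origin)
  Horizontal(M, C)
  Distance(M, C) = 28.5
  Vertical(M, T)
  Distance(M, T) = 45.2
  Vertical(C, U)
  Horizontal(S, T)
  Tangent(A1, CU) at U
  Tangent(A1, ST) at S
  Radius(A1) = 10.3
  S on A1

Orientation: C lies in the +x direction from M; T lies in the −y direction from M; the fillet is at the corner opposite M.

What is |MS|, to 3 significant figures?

48.7

M is at the origin; MC is horizontal with |MC| = 28.5 and C on the +x side, so C = (28.5, 0.00). M and T share the same x with |MT| = 45.2 and T on the −y side, so T = (0.00, -45.2). The virtual corner opposite M is at (28.5, -45.2). A1 meets CU tangentially, so NU is at right angles to CU and the tangent condition forces NS to be normal to ST, with radius 10.3, so the center N sits 10.3 in from both sides at N = (18.2, -34.9). That places the tangent points at U = (28.5, -34.9) on CU and S = (18.2, -45.2) on ST. Then |MS| = |S − M| = 48.7.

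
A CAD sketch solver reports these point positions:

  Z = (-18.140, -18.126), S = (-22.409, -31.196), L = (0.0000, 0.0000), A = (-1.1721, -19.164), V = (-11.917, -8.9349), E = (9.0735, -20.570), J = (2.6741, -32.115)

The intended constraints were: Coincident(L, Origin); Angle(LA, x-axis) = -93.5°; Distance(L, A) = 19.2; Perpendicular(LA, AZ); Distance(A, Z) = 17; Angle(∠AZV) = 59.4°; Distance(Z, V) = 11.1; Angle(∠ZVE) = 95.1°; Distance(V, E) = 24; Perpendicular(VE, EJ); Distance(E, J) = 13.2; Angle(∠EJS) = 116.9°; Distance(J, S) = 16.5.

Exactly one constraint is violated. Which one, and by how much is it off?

Distance(J, S) = 16.5 — off by 8.60.

L = (0.00, 0.00) ✓; LA at -93.50° ✓; |LA| = 19.20 ✓; ∠(LA, AZ) = 90.00° ✓; |AZ| = 17.00 ✓; ∠AZV = 59.40° ✓; |ZV| = 11.10 ✓; ∠ZVE = 95.10° ✓; |VE| = 24.00 ✓; ∠(VE, EJ) = 90.00° ✓; |EJ| = 13.20 ✓; ∠EJS = 116.9° ✓; |JS| = 25.10 ✗.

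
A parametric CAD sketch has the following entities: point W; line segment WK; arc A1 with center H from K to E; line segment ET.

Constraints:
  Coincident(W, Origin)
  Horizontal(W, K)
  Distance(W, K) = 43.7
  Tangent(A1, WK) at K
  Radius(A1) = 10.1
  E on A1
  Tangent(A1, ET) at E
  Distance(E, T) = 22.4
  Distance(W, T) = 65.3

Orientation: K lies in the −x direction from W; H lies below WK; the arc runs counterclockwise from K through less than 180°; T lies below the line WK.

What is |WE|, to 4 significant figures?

54.23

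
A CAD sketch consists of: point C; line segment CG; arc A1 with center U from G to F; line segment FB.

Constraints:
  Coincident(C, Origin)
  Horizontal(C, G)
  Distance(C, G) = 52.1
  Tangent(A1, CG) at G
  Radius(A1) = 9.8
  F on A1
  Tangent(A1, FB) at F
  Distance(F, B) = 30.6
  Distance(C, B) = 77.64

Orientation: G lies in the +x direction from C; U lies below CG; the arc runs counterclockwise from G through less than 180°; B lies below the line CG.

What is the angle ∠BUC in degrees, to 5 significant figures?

129.90°

Checks: |UF| = 9.800 ✓; ∠(UF, FB) = 90.00° ✓; |FB| = 30.60 ✓; |CB| = 77.64 ✓.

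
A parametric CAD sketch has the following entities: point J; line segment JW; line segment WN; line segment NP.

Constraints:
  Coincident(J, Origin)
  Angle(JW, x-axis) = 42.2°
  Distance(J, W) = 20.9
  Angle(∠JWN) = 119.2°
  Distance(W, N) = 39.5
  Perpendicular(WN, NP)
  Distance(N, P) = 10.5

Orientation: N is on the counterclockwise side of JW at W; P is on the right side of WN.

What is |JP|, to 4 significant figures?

57.41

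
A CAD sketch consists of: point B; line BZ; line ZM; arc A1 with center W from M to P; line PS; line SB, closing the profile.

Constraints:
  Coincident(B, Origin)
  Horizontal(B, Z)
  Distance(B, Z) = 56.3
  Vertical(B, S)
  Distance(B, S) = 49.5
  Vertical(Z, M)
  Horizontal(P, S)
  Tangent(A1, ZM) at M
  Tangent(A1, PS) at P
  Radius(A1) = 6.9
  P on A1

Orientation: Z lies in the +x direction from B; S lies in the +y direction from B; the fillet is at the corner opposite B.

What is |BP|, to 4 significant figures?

69.93

B is at the origin; B and Z share the same y with |BZ| = 56.3 and Z on the +x side, so Z = (56.30, 0.000). BS is vertical with |BS| = 49.5 and S on the +y side, so S = (0.000, 49.50). The virtual corner opposite B is at (56.30, 49.50). The tangent condition forces WM to be normal to ZM and tangency of A1 to PS means the radius WP is perpendicular to PS, with radius 6.9, so the center W sits 6.9 in from both sides at W = (49.40, 42.60). That places the tangent points at M = (56.30, 42.60) on ZM and P = (49.40, 49.50) on PS. Then |BP| = |P − B| = 69.93.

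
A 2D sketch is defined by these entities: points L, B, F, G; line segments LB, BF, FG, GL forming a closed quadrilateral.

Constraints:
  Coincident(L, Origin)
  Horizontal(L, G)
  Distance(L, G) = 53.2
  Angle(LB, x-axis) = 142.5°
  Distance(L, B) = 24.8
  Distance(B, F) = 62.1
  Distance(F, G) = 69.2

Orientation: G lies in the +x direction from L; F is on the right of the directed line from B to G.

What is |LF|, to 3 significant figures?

43.9

Checks: |BF| = 62.10 ✓; |FG| = 69.20 ✓.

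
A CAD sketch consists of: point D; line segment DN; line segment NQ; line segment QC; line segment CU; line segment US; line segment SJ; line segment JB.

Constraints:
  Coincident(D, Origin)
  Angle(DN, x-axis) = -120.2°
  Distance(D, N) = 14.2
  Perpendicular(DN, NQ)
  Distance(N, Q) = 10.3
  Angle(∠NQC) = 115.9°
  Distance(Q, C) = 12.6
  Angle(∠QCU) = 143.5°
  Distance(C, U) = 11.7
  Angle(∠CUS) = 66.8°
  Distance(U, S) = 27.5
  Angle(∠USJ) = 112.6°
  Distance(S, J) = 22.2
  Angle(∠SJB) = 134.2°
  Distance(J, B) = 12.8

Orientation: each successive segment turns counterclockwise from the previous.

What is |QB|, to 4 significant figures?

21.67

D is at the origin; DN runs at -120.2° with length 14.2, so N = (-7.143, -12.27). DN ⟂ NQ, so NQ runs at -30.20°; with |NQ| = 10.3, Q = (1.759, -17.45). ∠NQC = 115.9° gives QC at 33.90° from the x-axis; with |QC| = 12.6, C = (12.22, -10.43). ∠QCU = 143.5° gives CU at 70.40° from the x-axis; with |CU| = 11.7, U = (16.14, 0.5959). ∠CUS = 66.8° gives US at -176.4° from the x-axis; with |US| = 27.5, S = (-11.30, -1.131). ∠USJ = 112.6° gives SJ at -109.0° from the x-axis; with |SJ| = 22.2, J = (-18.53, -22.12). ∠SJB = 134.2° gives JB at -63.20° from the x-axis; with |JB| = 12.8, B = (-12.76, -33.55). Then |QB| = |B − Q| = 21.67.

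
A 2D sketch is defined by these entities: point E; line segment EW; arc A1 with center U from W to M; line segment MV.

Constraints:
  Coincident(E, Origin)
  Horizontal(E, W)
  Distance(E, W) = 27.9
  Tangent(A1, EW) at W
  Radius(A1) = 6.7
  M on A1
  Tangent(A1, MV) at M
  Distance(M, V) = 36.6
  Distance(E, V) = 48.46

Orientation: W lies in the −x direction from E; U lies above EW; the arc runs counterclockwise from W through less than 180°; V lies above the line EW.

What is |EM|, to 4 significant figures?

22.26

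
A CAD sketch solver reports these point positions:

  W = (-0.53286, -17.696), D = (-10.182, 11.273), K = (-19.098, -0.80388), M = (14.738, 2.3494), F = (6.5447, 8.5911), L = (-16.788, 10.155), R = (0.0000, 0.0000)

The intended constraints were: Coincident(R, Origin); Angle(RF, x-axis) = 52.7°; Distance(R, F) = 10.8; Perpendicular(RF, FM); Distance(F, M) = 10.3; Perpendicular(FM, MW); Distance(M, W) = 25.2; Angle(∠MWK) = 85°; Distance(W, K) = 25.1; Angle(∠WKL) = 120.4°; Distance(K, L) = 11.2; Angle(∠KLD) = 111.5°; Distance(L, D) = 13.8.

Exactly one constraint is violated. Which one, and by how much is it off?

Distance(L, D) = 13.8 — off by 7.10.

R = (0.00, 0.00) ✓; RF at 52.70° ✓; |RF| = 10.80 ✓; ∠(RF, FM) = 90.00° ✓; |FM| = 10.30 ✓; ∠(FM, MW) = 90.00° ✓; |MW| = 25.20 ✓; ∠MWK = 85.00° ✓; |WK| = 25.10 ✓; ∠WKL = 120.4° ✓; |KL| = 11.20 ✓; ∠KLD = 111.5° ✓; |LD| = 6.700 ✗.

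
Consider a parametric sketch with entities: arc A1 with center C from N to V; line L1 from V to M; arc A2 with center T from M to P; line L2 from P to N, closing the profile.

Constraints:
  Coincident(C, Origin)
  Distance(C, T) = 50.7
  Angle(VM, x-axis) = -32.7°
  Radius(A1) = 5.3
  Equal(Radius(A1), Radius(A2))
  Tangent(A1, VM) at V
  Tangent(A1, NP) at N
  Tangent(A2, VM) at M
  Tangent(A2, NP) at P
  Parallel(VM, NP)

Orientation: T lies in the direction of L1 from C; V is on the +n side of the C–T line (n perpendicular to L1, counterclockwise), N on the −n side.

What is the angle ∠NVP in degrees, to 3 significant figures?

78.2°

The slot axis is L1's direction at -32.7°, so u = (cos -32.7°, sin -32.7°) = (0.842, -0.540) and n = (−sin -32.7°, cos -32.7°) = (0.540, 0.842). C is at the origin and T lies 50.7 along u from C, so T = 50.7·u = (42.7, -27.4). Tangency of A1 to both parallel lines with radius 5.3 puts V and N at C ± 5.3·n: V = (2.86, 4.46), N = (-2.86, -4.46). Equal radii place M and P the same way about T: M = T + 5.3·n = (45.5, -22.9), P = T − 5.3·n = (39.8, -31.9). Then cos ∠NVP = VN·VP / (|VN||VP|), giving 78.2°.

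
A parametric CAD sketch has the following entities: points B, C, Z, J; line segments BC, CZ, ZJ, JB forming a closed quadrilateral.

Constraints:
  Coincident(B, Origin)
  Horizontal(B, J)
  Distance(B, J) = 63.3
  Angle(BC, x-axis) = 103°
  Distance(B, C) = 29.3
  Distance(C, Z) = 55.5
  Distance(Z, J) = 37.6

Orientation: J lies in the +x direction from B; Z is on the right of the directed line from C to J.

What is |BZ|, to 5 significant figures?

31.988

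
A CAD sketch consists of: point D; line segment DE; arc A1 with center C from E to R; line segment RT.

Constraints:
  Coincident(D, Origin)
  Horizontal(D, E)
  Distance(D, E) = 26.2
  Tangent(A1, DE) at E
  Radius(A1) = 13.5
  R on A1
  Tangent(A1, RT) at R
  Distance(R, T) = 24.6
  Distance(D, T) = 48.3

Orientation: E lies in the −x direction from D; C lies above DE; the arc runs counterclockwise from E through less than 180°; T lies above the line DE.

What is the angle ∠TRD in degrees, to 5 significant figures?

169.69°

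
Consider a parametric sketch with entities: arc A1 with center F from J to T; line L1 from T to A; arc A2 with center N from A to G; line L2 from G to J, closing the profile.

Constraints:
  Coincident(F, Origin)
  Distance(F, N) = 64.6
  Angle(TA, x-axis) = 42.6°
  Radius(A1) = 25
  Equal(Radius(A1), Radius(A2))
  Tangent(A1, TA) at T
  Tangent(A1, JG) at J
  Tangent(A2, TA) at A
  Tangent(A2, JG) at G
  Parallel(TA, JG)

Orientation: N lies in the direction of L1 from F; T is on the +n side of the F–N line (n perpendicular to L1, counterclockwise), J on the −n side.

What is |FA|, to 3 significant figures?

69.3

The slot axis is L1's direction at 42.6°, so u = (cos 42.6°, sin 42.6°) = (0.736, 0.677) and n = (−sin 42.6°, cos 42.6°) = (-0.677, 0.736). F is at the origin and N lies 64.6 along u from F, so N = 64.6·u = (47.6, 43.7). Tangency of A1 to both parallel lines with radius 25.0 puts T and J at F ± 25.0·n: T = (-16.9, 18.4), J = (16.9, -18.4). Equal radii place A and G the same way about N: A = N + 25.0·n = (30.6, 62.1), G = N − 25.0·n = (64.5, 25.3). Then |FA| = |A − F| = 69.3.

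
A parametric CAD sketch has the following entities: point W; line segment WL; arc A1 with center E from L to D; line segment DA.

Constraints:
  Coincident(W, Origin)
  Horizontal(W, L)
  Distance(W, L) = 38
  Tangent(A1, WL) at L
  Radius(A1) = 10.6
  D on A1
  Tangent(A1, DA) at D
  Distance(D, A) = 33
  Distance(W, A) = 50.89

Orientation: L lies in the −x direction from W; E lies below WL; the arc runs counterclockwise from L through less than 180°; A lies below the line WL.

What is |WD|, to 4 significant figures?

49.48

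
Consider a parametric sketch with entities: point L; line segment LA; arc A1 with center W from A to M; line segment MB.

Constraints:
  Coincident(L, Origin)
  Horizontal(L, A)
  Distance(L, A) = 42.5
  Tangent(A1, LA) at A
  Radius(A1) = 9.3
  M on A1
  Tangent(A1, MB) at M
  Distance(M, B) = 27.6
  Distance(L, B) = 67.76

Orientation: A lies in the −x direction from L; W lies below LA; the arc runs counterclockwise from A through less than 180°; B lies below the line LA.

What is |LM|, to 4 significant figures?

51.88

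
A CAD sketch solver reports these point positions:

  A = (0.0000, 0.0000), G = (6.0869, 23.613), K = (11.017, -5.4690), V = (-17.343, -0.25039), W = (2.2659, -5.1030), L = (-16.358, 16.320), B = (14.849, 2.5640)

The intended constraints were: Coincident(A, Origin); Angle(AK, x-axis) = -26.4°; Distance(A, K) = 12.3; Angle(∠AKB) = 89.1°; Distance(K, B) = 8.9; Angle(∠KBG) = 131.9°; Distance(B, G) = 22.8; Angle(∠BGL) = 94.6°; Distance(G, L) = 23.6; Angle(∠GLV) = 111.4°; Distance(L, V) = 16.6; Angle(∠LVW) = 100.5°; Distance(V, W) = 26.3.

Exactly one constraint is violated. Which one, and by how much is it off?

Distance(V, W) = 26.3 — off by 6.10.

A = (0.00, 0.00) ✓; AK at -26.40° ✓; |AK| = 12.30 ✓; ∠AKB = 89.10° ✓; |KB| = 8.900 ✓; ∠KBG = 131.9° ✓; |BG| = 22.80 ✓; ∠BGL = 94.60° ✓; |GL| = 23.60 ✓; ∠GLV = 111.4° ✓; |LV| = 16.60 ✓; ∠LVW = 100.5° ✓; |VW| = 20.20 ✗.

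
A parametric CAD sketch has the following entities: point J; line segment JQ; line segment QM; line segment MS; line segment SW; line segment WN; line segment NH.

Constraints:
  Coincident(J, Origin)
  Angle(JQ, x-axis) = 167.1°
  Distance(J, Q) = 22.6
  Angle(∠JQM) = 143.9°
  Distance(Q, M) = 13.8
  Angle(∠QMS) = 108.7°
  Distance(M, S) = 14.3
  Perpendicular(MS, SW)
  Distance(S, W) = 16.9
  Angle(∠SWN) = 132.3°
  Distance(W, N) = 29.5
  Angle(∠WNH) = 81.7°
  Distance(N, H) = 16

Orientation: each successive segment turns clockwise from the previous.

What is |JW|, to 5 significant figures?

21.396

J is at the origin; JQ runs at 167.1° with length 22.6, so Q = (-22.030, 5.0455). ∠JQM = 143.9° gives QM at 131.00° from the x-axis; with |QM| = 13.8, M = (-31.083, 15.460). ∠QMS = 108.7° gives MS at 59.700° from the x-axis; with |MS| = 14.3, S = (-23.868, 27.807). MS is perpendicular to SW, so SW runs at -30.300°; with |SW| = 16.9, W = (-9.2771, 19.280). Then |JW| = |W − J| = 21.396.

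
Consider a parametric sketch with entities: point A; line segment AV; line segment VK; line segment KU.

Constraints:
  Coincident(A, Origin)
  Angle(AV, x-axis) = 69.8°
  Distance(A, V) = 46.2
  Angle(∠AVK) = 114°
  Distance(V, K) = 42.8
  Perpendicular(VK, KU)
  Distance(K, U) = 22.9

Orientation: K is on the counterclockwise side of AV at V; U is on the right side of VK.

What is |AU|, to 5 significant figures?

89.623

∠AVK = 114.0°, so VK runs at 69.8° + (180° − 114.0°) = 135.80° from the x-axis; with |VK| = 42.8, K = V + 42.8·(cos 135.80°, sin 135.80°) = (-14.731, 73.197). VK is perpendicular to KU; with |KU| = 22.9 on the right of VK, U = K + 22.9·(0.69717, 0.71691) = (1.2341, 89.614). Then |AU| = |U − A| = 89.623.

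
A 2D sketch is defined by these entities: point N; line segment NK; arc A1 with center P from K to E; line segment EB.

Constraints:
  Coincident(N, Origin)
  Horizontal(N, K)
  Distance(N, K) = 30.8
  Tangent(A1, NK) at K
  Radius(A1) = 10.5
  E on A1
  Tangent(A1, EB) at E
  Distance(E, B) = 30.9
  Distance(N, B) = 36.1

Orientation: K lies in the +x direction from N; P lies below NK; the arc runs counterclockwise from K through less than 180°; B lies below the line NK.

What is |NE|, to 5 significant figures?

22.078

Checks: |PE| = 10.50 ✓; ∠(PE, EB) = 90.00° ✓; |EB| = 30.90 ✓; |NB| = 36.10 ✓.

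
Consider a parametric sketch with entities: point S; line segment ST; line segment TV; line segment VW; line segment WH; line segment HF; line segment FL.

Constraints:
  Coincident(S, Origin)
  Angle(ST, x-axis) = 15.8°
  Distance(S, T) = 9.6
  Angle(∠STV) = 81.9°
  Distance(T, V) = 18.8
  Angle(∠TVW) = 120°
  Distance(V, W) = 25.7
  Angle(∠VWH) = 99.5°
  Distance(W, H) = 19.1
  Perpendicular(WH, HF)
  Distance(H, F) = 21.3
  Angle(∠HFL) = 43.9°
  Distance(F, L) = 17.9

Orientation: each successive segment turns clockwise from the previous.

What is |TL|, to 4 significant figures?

29.12

S is at the origin; ST runs at 15.8° with length 9.6, so T = (9.237, 2.614). ∠STV = 81.9° gives TV at -82.30° from the x-axis; with |TV| = 18.8, V = (11.76, -16.02). ∠TVW = 120.0° gives VW at -142.3° from the x-axis; with |VW| = 25.7, W = (-8.578, -31.73). ∠VWH = 99.5° gives WH at 137.2° from the x-axis; with |WH| = 19.1, H = (-22.59, -18.76). WH ⟂ HF, so HF runs at 47.20°; with |HF| = 21.3, F = (-8.120, -3.127). ∠HFL = 43.9° gives FL at -88.90° from the x-axis; with |FL| = 17.9, L = (-7.777, -21.02). Then |TL| = |L − T| = 29.12.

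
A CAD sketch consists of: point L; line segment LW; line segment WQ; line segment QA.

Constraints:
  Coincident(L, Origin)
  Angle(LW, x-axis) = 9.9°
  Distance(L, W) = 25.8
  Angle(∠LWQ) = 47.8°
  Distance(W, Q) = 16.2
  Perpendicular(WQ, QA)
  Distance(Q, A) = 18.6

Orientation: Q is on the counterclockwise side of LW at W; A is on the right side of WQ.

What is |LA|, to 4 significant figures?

37.73

∠LWQ = 47.8°, so WQ runs at 9.9° + (180° − 47.8°) = 142.1° from the x-axis; with |WQ| = 16.2, Q = W + 16.2·(cos 142.1°, sin 142.1°) = (12.63, 14.39). WQ ⟂ QA; with |QA| = 18.6 on the right of WQ, A = Q + 18.6·(0.6143, 0.7891) = (24.06, 29.06). Then |LA| = |A − L| = 37.73.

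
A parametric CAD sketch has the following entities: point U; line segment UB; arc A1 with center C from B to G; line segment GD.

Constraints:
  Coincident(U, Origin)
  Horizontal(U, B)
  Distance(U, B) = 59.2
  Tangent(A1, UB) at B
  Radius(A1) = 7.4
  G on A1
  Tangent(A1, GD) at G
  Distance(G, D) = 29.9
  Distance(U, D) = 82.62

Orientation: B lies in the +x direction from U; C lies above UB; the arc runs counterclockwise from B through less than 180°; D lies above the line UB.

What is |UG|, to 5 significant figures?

66.431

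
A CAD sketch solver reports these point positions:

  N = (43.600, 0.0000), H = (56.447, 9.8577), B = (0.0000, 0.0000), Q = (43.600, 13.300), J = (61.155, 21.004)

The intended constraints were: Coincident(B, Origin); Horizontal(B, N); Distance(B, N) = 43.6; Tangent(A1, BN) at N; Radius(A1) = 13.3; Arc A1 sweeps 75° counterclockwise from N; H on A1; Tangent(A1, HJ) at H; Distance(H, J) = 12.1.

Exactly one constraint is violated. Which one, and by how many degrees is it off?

Tangent(A1, HJ) at H — off by 7.90°.

B = (0.00, 0.00) ✓; B.y = 0.00, N.y = 0.00 ✓; |BN| = 43.60 ✓; ∠(QN, NB) = 90.00° ✓; |QN| = 13.30 ✓; bearing(Q→H) − bearing(Q→N) = 75.00° ✓; |QH| = 13.30 ✓; ∠(QH, HJ) = 97.90° ✗; |HJ| = 12.10 ✓.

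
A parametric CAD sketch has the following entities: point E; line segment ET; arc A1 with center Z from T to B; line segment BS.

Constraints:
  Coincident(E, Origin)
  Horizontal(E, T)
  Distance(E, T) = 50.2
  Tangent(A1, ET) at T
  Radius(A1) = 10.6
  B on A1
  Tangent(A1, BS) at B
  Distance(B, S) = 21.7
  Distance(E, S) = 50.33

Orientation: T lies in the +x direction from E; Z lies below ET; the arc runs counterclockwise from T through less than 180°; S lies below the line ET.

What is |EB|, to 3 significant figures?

40.9

E is at the origin; E and T share the same y with |ET| = 50.2 and T on the +x side, so T = (50.2, 0.00). A1 meets ET tangentially, so ZT is at right angles to ET, so Z = T + (0, -10.6) = (50.2, -10.6). Since ZB ⟂ BS (tangency), |ZS| = √(10.6² + 21.7²) = 24.2 regardless of where B sits on A1. So S lies on both circle(E, 50.33) and circle(Z, 24.2); the below-ET intersection is S = (38.9, -31.9). B is the foot of the tangent from S: B = (39.6, -10.3).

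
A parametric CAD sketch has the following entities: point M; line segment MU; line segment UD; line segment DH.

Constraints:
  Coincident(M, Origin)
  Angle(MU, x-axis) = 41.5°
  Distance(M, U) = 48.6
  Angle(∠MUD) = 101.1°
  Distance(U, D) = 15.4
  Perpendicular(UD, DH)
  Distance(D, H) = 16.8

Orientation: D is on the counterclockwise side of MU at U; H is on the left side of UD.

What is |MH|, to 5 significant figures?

39.587

M is at the origin; MU runs at 41.5° with length 48.6, so U = 48.6·(cos 41.5°, sin 41.5°) = (36.399, 32.203). ∠MUD = 101.1°, so UD runs at 41.5° + (180° − 101.1°) = 120.40° from the x-axis; with |UD| = 15.4, D = U + 15.4·(cos 120.40°, sin 120.40°) = (28.606, 45.486). The perpendicularity gives DH at right angles to UD; with |DH| = 16.8 on the left of UD, H = D + 16.8·(-0.86251, -0.50603) = (14.116, 36.985). Then |MH| = |H − M| = 39.587.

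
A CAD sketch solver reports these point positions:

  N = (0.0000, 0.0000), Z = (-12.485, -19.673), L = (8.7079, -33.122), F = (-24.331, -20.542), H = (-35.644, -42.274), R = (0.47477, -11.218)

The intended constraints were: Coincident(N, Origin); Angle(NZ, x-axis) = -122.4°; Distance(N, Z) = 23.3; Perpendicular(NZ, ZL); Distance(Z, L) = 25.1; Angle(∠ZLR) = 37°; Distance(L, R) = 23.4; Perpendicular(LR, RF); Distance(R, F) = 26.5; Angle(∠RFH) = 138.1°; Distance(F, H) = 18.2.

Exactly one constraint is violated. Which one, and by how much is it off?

Distance(F, H) = 18.2 — off by 6.30.

N = (0.00, 0.00) ✓; NZ at -122.4° ✓; |NZ| = 23.30 ✓; ∠(NZ, ZL) = 90.00° ✓; |ZL| = 25.10 ✓; ∠ZLR = 37.00° ✓; |LR| = 23.40 ✓; ∠(LR, RF) = 90.00° ✓; |RF| = 26.50 ✓; ∠RFH = 138.1° ✓; |FH| = 24.50 ✗.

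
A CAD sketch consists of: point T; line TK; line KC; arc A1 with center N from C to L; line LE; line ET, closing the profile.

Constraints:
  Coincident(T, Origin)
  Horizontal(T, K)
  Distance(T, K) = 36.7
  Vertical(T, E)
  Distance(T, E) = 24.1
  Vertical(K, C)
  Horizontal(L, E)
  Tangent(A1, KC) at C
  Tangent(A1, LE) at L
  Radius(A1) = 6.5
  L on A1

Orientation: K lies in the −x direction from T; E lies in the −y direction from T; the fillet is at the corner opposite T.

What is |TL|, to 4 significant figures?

38.64

T is at the origin; T and K share the same y with |TK| = 36.7 and K on the −x side, so K = (-36.70, 0.000). TE is vertical with |TE| = 24.1 and E on the −y side, so E = (0.000, -24.10). The virtual corner opposite T is at (-36.70, -24.10). The tangent condition forces NC to be normal to KC and A1 meets LE tangentially, so NL is at right angles to LE, with radius 6.5, so the center N sits 6.5 in from both sides at N = (-30.20, -17.60). That places the tangent points at C = (-36.70, -17.60) on KC and L = (-30.20, -24.10) on LE. Then |TL| = |L − T| = 38.64.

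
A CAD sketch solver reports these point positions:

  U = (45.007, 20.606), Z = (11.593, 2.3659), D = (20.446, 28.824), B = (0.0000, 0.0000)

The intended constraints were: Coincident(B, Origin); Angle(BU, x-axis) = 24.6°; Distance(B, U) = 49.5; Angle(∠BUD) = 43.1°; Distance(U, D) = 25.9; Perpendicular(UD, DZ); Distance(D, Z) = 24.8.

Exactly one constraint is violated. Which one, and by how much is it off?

Distance(D, Z) = 24.8 — off by 3.10.

B = (0.00, 0.00) ✓; BU at 24.60° ✓; |BU| = 49.50 ✓; ∠BUD = 43.10° ✓; |UD| = 25.90 ✓; ∠(UD, DZ) = 90.00° ✓; |DZ| = 27.90 ✗.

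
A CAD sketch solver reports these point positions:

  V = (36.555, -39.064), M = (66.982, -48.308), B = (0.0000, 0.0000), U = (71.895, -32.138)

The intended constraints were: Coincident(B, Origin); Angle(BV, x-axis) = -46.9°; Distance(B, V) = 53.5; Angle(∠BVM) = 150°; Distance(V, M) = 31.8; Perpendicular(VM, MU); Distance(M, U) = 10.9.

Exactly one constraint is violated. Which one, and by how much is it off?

Distance(M, U) = 10.9 — off by 6.00.

B = (0.00, 0.00) ✓; BV at -46.90° ✓; |BV| = 53.50 ✓; ∠BVM = 150.0° ✓; |VM| = 31.80 ✓; ∠(VM, MU) = 90.00° ✓; |MU| = 16.90 ✗.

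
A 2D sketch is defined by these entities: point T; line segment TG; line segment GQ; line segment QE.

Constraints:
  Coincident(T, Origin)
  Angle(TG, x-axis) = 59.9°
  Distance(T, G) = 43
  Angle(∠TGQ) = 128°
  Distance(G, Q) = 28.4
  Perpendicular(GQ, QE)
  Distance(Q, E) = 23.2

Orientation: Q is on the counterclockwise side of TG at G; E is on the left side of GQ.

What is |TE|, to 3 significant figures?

55.9

∠TGQ = 128.0°, so GQ runs at 59.9° + (180° − 128.0°) = 112° from the x-axis; with |GQ| = 28.4, Q = G + 28.4·(cos 112°, sin 112°) = (11.0, 63.6). The perpendicularity gives QE at right angles to GQ; with |QE| = 23.2 on the left of GQ, E = Q + 23.2·(-0.928, -0.373) = (-10.6, 54.9). Then |TE| = |E − T| = 55.9.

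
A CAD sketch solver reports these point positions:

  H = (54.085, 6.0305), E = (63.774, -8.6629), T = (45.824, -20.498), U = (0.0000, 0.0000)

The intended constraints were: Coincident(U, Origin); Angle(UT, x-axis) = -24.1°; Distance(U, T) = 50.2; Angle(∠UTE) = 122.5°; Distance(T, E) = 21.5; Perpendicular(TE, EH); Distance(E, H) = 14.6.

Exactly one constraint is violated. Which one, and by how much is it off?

Distance(E, H) = 14.6 — off by 3.00.

U = (0.00, 0.00) ✓; UT at -24.10° ✓; |UT| = 50.20 ✓; ∠UTE = 122.5° ✓; |TE| = 21.50 ✓; ∠(TE, EH) = 90.00° ✓; |EH| = 17.60 ✗.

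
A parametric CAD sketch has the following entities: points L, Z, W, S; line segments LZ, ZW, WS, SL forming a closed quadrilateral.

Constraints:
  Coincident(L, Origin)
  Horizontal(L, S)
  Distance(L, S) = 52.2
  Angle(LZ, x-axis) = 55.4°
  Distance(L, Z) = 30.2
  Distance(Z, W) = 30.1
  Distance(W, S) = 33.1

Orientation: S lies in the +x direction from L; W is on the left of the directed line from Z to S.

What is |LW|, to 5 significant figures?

56.559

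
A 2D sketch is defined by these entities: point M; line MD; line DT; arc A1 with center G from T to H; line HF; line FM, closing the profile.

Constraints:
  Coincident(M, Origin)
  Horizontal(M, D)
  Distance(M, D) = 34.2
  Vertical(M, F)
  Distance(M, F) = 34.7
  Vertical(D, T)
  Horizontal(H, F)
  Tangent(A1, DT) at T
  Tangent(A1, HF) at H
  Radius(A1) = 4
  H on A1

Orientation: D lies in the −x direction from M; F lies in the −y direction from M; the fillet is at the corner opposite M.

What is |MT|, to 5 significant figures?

45.958

The virtual corner opposite M is at (-34.200, -34.700). Tangency of A1 to DT means the radius GT is perpendicular to DT and the tangent condition forces GH to be normal to HF, with radius 4.0, so the center G sits 4.0 in from both sides at G = (-30.200, -30.700). That places the tangent points at T = (-34.200, -30.700) on DT and H = (-30.200, -34.700) on HF. Then |MT| = |T − M| = 45.958.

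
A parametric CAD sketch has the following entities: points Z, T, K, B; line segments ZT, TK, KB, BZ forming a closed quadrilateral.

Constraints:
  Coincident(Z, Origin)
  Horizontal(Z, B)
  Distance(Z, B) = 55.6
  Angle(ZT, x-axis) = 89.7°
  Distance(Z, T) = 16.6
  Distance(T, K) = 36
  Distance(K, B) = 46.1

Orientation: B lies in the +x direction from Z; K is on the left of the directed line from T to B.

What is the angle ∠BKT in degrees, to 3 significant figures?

88.9°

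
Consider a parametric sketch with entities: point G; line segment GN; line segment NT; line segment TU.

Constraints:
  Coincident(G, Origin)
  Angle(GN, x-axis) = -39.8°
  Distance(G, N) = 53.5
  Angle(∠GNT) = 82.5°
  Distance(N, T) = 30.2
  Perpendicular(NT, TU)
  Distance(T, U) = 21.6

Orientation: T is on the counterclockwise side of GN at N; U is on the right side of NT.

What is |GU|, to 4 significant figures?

78.17

G is at the origin; GN runs at -39.8° with length 53.5, so N = 53.5·(cos -39.8°, sin -39.8°) = (41.10, -34.25). ∠GNT = 82.5°, so NT runs at -39.8° + (180° − 82.5°) = 57.70° from the x-axis; with |NT| = 30.2, T = N + 30.2·(cos 57.70°, sin 57.70°) = (57.24, -8.719). NT is perpendicular to TU; with |TU| = 21.6 on the right of NT, U = T + 21.6·(0.8453, -0.5344) = (75.50, -20.26). Then |GU| = |U − G| = 78.17.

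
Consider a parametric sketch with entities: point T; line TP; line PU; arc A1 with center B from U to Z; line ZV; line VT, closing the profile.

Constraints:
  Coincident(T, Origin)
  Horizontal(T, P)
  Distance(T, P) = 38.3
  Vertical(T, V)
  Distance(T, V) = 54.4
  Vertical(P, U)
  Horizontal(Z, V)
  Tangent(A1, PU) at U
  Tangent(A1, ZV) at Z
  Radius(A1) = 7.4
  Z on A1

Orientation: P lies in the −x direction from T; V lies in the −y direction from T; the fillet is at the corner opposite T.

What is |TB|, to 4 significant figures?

56.25

T is at the origin; TP is horizontal with |TP| = 38.3 and P on the −x side, so P = (-38.30, 0.000). TV is vertical with |TV| = 54.4 and V on the −y side, so V = (0.000, -54.40). The virtual corner opposite T is at (-38.30, -54.40). A1 meets PU tangentially, so BU is at right angles to PU and the tangent condition forces BZ to be normal to ZV, with radius 7.4, so the center B sits 7.4 in from both sides at B = (-30.90, -47.00). Then |TB| = |B − T| = 56.25.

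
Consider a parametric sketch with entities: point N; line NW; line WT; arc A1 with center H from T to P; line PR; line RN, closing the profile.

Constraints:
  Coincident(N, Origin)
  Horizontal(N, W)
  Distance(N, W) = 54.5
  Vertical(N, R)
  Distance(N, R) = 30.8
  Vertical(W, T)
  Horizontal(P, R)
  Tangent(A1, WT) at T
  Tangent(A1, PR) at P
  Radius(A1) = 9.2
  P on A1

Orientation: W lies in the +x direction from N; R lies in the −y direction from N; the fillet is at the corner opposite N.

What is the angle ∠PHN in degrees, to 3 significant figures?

115°

The virtual corner opposite N is at (54.5, -30.8). Since A1 is tangent to WT there, HT ⟂ WT and since A1 is tangent to PR there, HP ⟂ PR, with radius 9.2, so the center H sits 9.2 in from both sides at H = (45.3, -21.6). That places the tangent points at T = (54.5, -21.6) on WT and P = (45.3, -30.8) on PR. Then cos ∠PHN = HP·HN / (|HP||HN|), giving 115°.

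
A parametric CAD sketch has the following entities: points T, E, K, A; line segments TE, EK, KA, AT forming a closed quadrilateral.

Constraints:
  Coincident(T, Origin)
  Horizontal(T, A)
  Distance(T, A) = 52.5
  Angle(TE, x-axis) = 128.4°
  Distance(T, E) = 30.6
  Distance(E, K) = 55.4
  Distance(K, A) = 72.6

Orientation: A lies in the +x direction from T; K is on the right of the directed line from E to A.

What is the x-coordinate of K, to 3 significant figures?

-13.1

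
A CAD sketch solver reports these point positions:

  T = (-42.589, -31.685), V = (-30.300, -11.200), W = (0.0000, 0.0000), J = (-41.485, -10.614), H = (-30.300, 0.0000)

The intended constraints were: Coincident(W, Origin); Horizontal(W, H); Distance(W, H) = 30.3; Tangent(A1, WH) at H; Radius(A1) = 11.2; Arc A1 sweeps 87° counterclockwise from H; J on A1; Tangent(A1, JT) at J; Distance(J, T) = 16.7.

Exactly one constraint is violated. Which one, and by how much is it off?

Distance(J, T) = 16.7 — off by 4.40.

W = (0.00, 0.00) ✓; W.y = 0.00, H.y = 0.00 ✓; |WH| = 30.30 ✓; ∠(VH, HW) = 90.00° ✓; |VH| = 11.20 ✓; bearing(V→J) − bearing(V→H) = 87.00° ✓; |VJ| = 11.20 ✓; ∠(VJ, JT) = 90.00° ✓; |JT| = 21.10 ✗.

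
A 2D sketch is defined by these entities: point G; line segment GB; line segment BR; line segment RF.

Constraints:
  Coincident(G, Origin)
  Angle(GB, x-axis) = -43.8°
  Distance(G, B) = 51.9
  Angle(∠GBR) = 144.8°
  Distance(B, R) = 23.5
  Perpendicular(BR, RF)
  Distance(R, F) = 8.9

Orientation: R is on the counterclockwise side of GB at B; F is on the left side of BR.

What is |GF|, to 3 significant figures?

69.2

G is at the origin; GB runs at -43.8° with length 51.9, so B = 51.9·(cos -43.8°, sin -43.8°) = (37.5, -35.9). ∠GBR = 144.8°, so BR runs at -43.8° + (180° − 144.8°) = -8.60° from the x-axis; with |BR| = 23.5, R = B + 23.5·(cos -8.60°, sin -8.60°) = (60.7, -39.4). BR is perpendicular to RF; with |RF| = 8.9 on the left of BR, F = R + 8.9·(0.150, 0.989) = (62.0, -30.6). Then |GF| = |F − G| = 69.2.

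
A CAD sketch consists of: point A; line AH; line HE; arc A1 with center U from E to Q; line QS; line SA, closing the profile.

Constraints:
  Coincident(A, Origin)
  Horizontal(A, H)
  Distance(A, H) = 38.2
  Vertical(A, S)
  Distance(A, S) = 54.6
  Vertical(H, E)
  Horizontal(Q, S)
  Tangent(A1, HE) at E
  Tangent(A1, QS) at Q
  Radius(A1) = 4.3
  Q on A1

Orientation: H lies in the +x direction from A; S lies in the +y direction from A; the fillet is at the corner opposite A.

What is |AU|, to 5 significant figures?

60.657

A is at the origin; A and H share the same y with |AH| = 38.2 and H on the +x side, so H = (38.200, 0.0000). A and S share the same x with |AS| = 54.6 and S on the +y side, so S = (0.0000, 54.600). The virtual corner opposite A is at (38.200, 54.600). The tangent condition forces UE to be normal to HE and since A1 is tangent to QS there, UQ ⟂ QS, with radius 4.3, so the center U sits 4.3 in from both sides at U = (33.900, 50.300). Then |AU| = |U − A| = 60.657.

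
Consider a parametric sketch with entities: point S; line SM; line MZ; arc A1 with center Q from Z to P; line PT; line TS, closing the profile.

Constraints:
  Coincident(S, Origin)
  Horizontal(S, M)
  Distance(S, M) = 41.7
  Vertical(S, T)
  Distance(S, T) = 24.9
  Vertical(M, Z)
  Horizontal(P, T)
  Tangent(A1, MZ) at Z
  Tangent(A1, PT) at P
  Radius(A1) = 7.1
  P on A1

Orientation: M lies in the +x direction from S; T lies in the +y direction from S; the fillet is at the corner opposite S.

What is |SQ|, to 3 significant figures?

38.9

S and T share the same x with |ST| = 24.9 and T on the +y side, so T = (0.00, 24.9). The virtual corner opposite S is at (41.7, 24.9). The tangent condition forces QZ to be normal to MZ and the tangent condition forces QP to be normal to PT, with radius 7.1, so the center Q sits 7.1 in from both sides at Q = (34.6, 17.8). Then |SQ| = |Q − S| = 38.9.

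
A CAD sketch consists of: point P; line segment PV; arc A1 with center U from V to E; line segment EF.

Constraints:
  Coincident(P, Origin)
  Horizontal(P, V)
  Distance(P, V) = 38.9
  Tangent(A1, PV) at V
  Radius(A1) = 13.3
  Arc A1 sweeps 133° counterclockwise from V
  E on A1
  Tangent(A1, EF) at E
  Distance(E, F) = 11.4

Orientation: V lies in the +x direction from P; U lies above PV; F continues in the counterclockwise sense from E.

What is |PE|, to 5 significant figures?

53.526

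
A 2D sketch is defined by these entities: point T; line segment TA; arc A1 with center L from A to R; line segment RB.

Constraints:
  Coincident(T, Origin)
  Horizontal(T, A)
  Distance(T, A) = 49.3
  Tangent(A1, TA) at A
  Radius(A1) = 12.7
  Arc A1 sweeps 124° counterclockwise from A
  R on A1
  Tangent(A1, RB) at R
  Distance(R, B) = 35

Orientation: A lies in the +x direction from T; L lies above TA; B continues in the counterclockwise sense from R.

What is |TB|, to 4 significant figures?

63.28

T is at the origin; T and A share the same y with |TA| = 49.3 and A on the +x side, so A = (49.30, 0.000). A1 meets TA tangentially, so LA is at right angles to TA, so L = A + (0, 12.7) = (49.30, 12.70). On A1, A sits at bearing -90° from L; a 124° counterclockwise sweep puts R at bearing 34°, so R = L + 12.7·(cos 34°, sin 34°) = (59.83, 19.80). Tangency of A1 to RB means the radius LR is perpendicular to RB, so RB runs along (−sin 34°, cos 34°); with |RB| = 35.0, B = (40.26, 48.82). Then |TB| = |B − T| = 63.28.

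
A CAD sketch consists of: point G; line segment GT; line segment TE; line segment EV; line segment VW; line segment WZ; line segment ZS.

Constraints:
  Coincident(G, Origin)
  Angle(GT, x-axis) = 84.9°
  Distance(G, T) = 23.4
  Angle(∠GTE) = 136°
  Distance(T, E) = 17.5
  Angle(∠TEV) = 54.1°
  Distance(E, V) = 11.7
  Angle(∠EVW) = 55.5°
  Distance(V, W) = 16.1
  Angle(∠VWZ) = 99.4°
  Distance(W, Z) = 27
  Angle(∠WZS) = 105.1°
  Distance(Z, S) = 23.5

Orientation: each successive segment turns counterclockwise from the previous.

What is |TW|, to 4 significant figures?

7.734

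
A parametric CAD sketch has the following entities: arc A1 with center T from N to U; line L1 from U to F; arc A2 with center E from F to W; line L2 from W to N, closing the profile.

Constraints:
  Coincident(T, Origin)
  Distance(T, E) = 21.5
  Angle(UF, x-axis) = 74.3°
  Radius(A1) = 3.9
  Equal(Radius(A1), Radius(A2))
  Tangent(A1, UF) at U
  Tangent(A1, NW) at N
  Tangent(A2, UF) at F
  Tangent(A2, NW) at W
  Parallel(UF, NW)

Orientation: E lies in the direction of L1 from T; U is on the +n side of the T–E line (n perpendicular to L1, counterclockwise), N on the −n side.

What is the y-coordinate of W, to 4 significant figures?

19.64

The slot axis is L1's direction at 74.3°, so u = (cos 74.3°, sin 74.3°) = (0.2706, 0.9627) and n = (−sin 74.3°, cos 74.3°) = (-0.9627, 0.2706). T is at the origin and E lies 21.5 along u from T, so E = 21.5·u = (5.818, 20.70). Tangency of A1 to both parallel lines with radius 3.9 puts U and N at T ± 3.9·n: U = (-3.754, 1.055), N = (3.754, -1.055). Equal radii place F and W the same way about E: F = E + 3.9·n = (2.063, 21.75), W = E − 3.9·n = (9.572, 19.64). So W.y = 19.64.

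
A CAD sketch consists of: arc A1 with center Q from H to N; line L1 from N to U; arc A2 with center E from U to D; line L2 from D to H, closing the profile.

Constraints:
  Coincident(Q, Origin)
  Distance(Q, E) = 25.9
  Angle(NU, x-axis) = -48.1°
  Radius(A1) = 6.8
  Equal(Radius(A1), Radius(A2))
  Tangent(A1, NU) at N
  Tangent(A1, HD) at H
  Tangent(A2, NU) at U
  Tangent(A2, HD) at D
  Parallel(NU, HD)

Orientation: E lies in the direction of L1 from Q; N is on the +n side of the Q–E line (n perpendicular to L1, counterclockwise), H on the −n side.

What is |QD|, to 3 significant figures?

26.8

The slot axis is L1's direction at -48.1°, so u = (cos -48.1°, sin -48.1°) = (0.668, -0.744) and n = (−sin -48.1°, cos -48.1°) = (0.744, 0.668). Q is at the origin and E lies 25.9 along u from Q, so E = 25.9·u = (17.3, -19.3). Tangency of A1 to both parallel lines with radius 6.8 puts N and H at Q ± 6.8·n: N = (5.06, 4.54), H = (-5.06, -4.54). Equal radii place U and D the same way about E: U = E + 6.8·n = (22.4, -14.7), D = E − 6.8·n = (12.2, -23.8). Then |QD| = |D − Q| = 26.8.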